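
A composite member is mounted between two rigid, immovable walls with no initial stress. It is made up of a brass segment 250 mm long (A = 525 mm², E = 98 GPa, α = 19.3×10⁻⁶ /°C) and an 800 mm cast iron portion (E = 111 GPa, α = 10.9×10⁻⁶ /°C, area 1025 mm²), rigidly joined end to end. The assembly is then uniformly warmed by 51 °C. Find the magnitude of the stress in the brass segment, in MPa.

With the walls removed the bar would change length by δ_free = Σ αᵢΔT Lᵢ = 19.3×10⁻⁶×51×250 + 10.9×10⁻⁶×51×800 = 0.6908 mm.
The rigid supports impose zero overall length change; the single axial force P common to all segments must satisfy P Σ Lᵢ/(AᵢEᵢ) = δ_free.
The series flexibility is Σ Lᵢ/(AᵢEᵢ) = 250/(525×98×10³) + 800/(1025×111×10³) = 1.189×10⁻⁵ mm/N.
So P = 0.6908 / 1.189×10⁻⁵ = 58.1 kN, compressive.
σ_{brass} = P / A = 58100 / 525 = 110.7 MPa.

σ ≈ 111 MPa (compressive)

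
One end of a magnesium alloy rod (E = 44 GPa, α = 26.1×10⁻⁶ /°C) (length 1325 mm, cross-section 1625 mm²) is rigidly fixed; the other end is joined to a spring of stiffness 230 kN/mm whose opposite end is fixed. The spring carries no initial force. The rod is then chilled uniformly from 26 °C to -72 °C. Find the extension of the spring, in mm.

δ ≈ 0.644 mm

Free thermal contraction: δ_free = αΔT L = 26.1×10⁻⁶ × 98 × 1325 = 3.389 mm.
With a force P in the spring, the elastic change of the rod is PL/(AE) and that of the spring is P/k; compatibility requires their sum to equal δ_free.
So P = δ_free / [L/(AE) + 1/k] = 3.389 / [ 1325/(1625×44×10³) + 1/(230×10³) ].
P = 3.389 / 2.288×10⁻⁵ = 148100 N.
Spring extension = P/k = 148100/(230×10³) = 0.644 mm.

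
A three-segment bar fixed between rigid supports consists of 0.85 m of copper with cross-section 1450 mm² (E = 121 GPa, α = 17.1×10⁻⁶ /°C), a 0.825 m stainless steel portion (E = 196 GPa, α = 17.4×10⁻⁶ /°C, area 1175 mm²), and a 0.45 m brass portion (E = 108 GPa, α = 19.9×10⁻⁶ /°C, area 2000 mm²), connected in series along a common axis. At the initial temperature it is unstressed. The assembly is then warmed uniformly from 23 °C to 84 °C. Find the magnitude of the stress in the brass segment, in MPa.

σ ≈ 110 MPa (compressive)

If the supports were absent, the total length change would be Σ αᵢΔT Lᵢ = 17.1×10⁻⁶×61×850 + 17.4×10⁻⁶×61×825 + 19.9×10⁻⁶×61×450 = 2.309 mm.
The rigid supports impose zero overall length change; the single axial force P common to all segments must satisfy P Σ Lᵢ/(AᵢEᵢ) = δ_free.
Σ Lᵢ/(AᵢEᵢ) = 850/(1450×121×10³) + 825/(1175×196×10³) + 450/(2000×108×10³) = 1.051×10⁻⁵ mm/N.
Hence P = δ_free / Σ(L/AE) = 2.309/1.051×10⁻⁵ = 219.6 kN (compressive).
σ_{brass} = P / A = 219600 / 2000 = 109.8 MPa.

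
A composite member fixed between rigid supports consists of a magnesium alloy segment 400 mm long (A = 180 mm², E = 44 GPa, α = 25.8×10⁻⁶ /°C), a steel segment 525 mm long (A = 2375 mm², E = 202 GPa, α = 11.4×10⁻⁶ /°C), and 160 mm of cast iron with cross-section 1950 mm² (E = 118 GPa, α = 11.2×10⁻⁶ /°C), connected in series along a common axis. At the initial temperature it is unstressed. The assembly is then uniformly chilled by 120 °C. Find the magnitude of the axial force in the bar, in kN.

P ≈ 41.5 kN (tensile)

If the supports were absent, the total length change would be Σ αᵢΔT Lᵢ = 25.8×10⁻⁶×120×400 + 11.4×10⁻⁶×120×525 + 11.2×10⁻⁶×120×160 = 2.172 mm.
The rigid supports impose zero overall length change; the single axial force P common to all segments must satisfy P Σ Lᵢ/(AᵢEᵢ) = δ_free.
The series flexibility is Σ Lᵢ/(AᵢEᵢ) = 400/(180×44×10³) + 525/(2375×202×10³) + 160/(1950×118×10³) = 5.229×10⁻⁵ mm/N.
Hence P = δ_free / Σ(L/AE) = 2.172/5.229×10⁻⁵ = 41.53 kN (tensile).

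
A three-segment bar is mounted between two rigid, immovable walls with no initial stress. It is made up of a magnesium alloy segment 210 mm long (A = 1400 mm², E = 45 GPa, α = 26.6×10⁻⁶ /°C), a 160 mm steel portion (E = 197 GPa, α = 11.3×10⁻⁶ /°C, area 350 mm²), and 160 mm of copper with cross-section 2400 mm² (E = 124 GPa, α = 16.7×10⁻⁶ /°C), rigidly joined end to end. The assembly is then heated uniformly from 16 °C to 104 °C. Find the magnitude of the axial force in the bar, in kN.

With the walls removed the bar would change length by δ_free = Σ αᵢΔT Lᵢ = 26.6×10⁻⁶×88×210 + 11.3×10⁻⁶×88×160 + 16.7×10⁻⁶×88×160 = 0.8858 mm.
The walls prevent any net length change, so an axial force P (same in every segment) develops. Compatibility: P · Σ Lᵢ/(AᵢEᵢ) = δ_free.
Σ Lᵢ/(AᵢEᵢ) = 210/(1400×45×10³) + 160/(350×197×10³) + 160/(2400×124×10³) = 6.191×10⁻⁶ mm/N.
Hence P = δ_free / Σ(L/AE) = 0.8858/6.191×10⁻⁶ = 143.1 kN (compressive).

P ≈ 143 kN (compressive)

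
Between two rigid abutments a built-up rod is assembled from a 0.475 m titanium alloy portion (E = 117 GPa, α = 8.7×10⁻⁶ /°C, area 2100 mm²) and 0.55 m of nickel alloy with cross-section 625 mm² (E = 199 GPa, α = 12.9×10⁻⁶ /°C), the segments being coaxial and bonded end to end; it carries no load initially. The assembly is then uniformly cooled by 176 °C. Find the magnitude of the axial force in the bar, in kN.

With the walls removed the bar would change length by δ_free = Σ αᵢΔT Lᵢ = 8.7×10⁻⁶×176×475 + 12.9×10⁻⁶×176×550 = 1.976 mm.
The walls prevent any net length change, so an axial force P (same in every segment) develops. Compatibility: P · Σ Lᵢ/(AᵢEᵢ) = δ_free.
The series flexibility is Σ Lᵢ/(AᵢEᵢ) = 475/(2100×117×10³) + 550/(625×199×10³) = 6.355×10⁻⁶ mm/N.
P = 1.976 / 6.355×10⁻⁶ = 310900 N = 310.9 kN, tensile.

P ≈ 311 kN (tensile)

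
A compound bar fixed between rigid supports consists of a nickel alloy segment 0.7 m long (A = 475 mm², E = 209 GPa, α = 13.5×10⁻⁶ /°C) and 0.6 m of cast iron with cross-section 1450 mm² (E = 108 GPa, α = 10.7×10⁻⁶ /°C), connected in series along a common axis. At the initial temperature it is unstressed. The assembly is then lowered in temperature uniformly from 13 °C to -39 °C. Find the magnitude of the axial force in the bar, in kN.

P ≈ 75.8 kN (tensile)

With the walls removed the bar would change length by δ_free = Σ αᵢΔT Lᵢ = 13.5×10⁻⁶×52×700 + 10.7×10⁻⁶×52×600 = 0.8252 mm.
The rigid supports impose zero overall length change; the single axial force P common to all segments must satisfy P Σ Lᵢ/(AᵢEᵢ) = δ_free.
The series flexibility is Σ Lᵢ/(AᵢEᵢ) = 700/(475×209×10³) + 600/(1450×108×10³) = 1.088×10⁻⁵ mm/N.
P = 0.8252 / 1.088×10⁻⁵ = 75830 N = 75.83 kN, tensile.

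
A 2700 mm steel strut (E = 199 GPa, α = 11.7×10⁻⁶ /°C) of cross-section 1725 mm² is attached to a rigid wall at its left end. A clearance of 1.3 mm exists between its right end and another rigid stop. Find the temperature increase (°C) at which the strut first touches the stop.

ΔT ≈ 41.2 °C

The gap closes when αΔT L = 1.3 mm, since the strut is still unstressed at that instant.
ΔT = 1.3 / (11.7×10⁻⁶ × 2700) = 41.15 °C.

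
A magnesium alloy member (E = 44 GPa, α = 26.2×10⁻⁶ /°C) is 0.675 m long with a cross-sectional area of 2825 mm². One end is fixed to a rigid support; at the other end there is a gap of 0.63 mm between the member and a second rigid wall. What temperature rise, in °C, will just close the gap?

ΔT ≈ 35.6 °C

The gap closes when αΔT L = 0.63 mm, since the member is still unstressed at that instant.
ΔT = 0.63 / (26.2×10⁻⁶ × 675) = 35.62 °C.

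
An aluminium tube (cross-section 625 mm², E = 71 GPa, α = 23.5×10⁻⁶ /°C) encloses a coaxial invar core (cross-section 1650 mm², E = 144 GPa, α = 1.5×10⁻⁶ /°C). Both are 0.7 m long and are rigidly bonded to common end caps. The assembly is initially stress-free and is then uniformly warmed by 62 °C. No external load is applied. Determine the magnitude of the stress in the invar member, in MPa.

σ ≈ 30.9 MPa (tensile)

The aluminium has the larger α, so on heating it would change length more than the invar if both were free. The rigid plates force a common final length, so the aluminium is put into compression and the invar into tension, with equal and opposite forces P (no external load).
Setting the final lengths equal and cancelling L: (α₁ − α₂)ΔT = P/(A₁E₁) + P/(A₂E₂).
|α₁ − α₂|·ΔT = 22×10⁻⁶ × 62 = 0.001364.
1/(A₁E₁) + 1/(A₂E₂) = 1/(625×71×10³) + 1/(1650×144×10³) = 2.674×10⁻⁸ N⁻¹.
P = 0.001364 / 2.674×10⁻⁸ = 51000 N = 51 kN.
σ_{invar} = P/A₂ = 51000/1650 = 30.91 MPa, tensile.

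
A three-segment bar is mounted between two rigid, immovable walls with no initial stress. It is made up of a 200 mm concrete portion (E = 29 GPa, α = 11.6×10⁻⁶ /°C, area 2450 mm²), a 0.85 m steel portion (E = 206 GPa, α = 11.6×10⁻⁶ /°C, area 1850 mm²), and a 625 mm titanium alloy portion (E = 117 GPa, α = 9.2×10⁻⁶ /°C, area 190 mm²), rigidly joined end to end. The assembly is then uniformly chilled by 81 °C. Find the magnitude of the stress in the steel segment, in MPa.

σ ≈ 23.7 MPa (tensile)

Free thermal contraction of the whole bar: Σ αᵢΔT Lᵢ = 11.6×10⁻⁶×81×200 + 11.6×10⁻⁶×81×850 + 9.2×10⁻⁶×81×625 = 1.452 mm.
The walls prevent any net length change, so an axial force P (same in every segment) develops. Compatibility: P · Σ Lᵢ/(AᵢEᵢ) = δ_free.
The series flexibility is Σ Lᵢ/(AᵢEᵢ) = 200/(2450×29×10³) + 850/(1850×206×10³) + 625/(190×117×10³) = 3.316×10⁻⁵ mm/N.
P = 1.452 / 3.316×10⁻⁵ = 43800 N = 43.8 kN, tensile.
σ_{steel} = P / A = 43800 / 1850 = 23.67 MPa.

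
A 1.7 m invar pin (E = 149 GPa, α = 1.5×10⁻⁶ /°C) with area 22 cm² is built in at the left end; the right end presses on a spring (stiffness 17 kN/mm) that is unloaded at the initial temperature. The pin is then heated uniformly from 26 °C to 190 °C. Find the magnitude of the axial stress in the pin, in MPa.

Free thermal expansion: δ_free = αΔT L = 1.5×10⁻⁶ × 164 × 1700 = 0.4182 mm.
Let P be the compressive force at the spring. The pin shortens elastically by PL/(AE) and the spring compresses by P/k; together these equal δ_free.
So P = δ_free / [L/(AE) + 1/k] = 0.4182 / [ 1700/(2200×149×10³) + 1/(17×10³) ].
P = 0.4182 / 6.401×10⁻⁵ = 6533 N.
σ = P/A = 6533/2200 = 2.97 MPa.

σ ≈ 2.97 MPa (compressive)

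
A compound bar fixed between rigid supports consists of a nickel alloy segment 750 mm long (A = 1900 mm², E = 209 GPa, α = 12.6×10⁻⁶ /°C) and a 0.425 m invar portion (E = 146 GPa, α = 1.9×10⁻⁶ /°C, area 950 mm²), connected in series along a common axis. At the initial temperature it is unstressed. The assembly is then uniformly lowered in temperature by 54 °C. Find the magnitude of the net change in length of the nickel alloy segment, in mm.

|ΔL| ≈ 0.299 mm

Free thermal contraction of the whole bar: Σ αᵢΔT Lᵢ = 12.6×10⁻⁶×54×750 + 1.9×10⁻⁶×54×425 = 0.5539 mm.
The rigid supports impose zero overall length change; the single axial force P common to all segments must satisfy P Σ Lᵢ/(AᵢEᵢ) = δ_free.
The series flexibility is Σ Lᵢ/(AᵢEᵢ) = 750/(1900×209×10³) + 425/(950×146×10³) = 4.953×10⁻⁶ mm/N.
Hence P = δ_free / Σ(L/AE) = 0.5539/4.953×10⁻⁶ = 111.8 kN (tensile).
For the nickel alloy segment, free thermal change = 12.6×10⁻⁶×54×750 = 0.5103 mm and elastic change from P = 111800×750/(1900×209×10³) = 0.2112 mm; these oppose, so the net change is 0.299 mm (segment shortens).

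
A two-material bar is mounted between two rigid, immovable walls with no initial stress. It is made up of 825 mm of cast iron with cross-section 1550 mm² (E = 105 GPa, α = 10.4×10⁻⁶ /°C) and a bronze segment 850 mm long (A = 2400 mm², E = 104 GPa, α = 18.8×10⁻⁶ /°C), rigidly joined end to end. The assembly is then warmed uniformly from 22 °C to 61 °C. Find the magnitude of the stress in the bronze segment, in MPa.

With the walls removed the bar would change length by δ_free = Σ αᵢΔT Lᵢ = 10.4×10⁻⁶×39×825 + 18.8×10⁻⁶×39×850 = 0.9578 mm.
The rigid supports impose zero overall length change; the single axial force P common to all segments must satisfy P Σ Lᵢ/(AᵢEᵢ) = δ_free.
Σ Lᵢ/(AᵢEᵢ) = 825/(1550×105×10³) + 850/(2400×104×10³) = 8.475×10⁻⁶ mm/N.
Hence P = δ_free / Σ(L/AE) = 0.9578/8.475×10⁻⁶ = 113 kN (compressive).
σ_{bronze} = P / A = 113000 / 2400 = 47.09 MPa.

σ ≈ 47.1 MPa (compressive)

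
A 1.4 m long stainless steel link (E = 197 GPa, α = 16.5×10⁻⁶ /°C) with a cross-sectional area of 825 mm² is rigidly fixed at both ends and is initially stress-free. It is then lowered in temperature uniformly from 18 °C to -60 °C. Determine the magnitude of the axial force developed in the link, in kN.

Full restraint means ε = 0, so the stress is σ = EαΔT = 197×10³ × 16.5×10⁻⁶ × 78 = 253.5 MPa.
Axial force P = σA = 253.5 × 825 = 209200 N = 209.2 kN, tensile.

P ≈ 209 kN (tensile)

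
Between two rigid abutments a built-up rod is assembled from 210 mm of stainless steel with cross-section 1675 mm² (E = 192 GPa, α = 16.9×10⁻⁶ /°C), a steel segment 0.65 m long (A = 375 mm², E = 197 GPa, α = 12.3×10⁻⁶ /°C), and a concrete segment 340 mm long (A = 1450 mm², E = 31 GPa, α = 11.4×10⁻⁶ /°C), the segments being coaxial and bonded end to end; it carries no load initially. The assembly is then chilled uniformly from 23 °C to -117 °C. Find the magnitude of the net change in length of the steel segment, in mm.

|ΔL| ≈ 0.003 mm

With the walls removed the bar would change length by δ_free = Σ αᵢΔT Lᵢ = 16.9×10⁻⁶×140×210 + 12.3×10⁻⁶×140×650 + 11.4×10⁻⁶×140×340 = 2.159 mm.
The walls prevent any net length change, so an axial force P (same in every segment) develops. Compatibility: P · Σ Lᵢ/(AᵢEᵢ) = δ_free.
The series flexibility is Σ Lᵢ/(AᵢEᵢ) = 210/(1675×192×10³) + 650/(375×197×10³) + 340/(1450×31×10³) = 1.702×10⁻⁵ mm/N.
P = 2.159 / 1.702×10⁻⁵ = 126900 N = 126.9 kN, tensile.
For the steel segment, free thermal change = 12.3×10⁻⁶×140×650 = 1.119 mm and elastic change from P = 126900×650/(375×197×10³) = 1.116 mm; these oppose, so the net change is 0.003 mm (segment shortens).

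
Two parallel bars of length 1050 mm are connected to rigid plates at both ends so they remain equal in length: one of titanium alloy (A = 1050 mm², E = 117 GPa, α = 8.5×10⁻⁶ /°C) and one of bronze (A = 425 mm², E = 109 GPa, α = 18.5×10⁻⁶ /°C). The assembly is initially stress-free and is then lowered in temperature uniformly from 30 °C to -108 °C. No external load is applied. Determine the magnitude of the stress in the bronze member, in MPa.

σ ≈ 109 MPa (tensile)

The bronze has the larger α, so on cooling it would change length more than the titanium alloy if both were free. The rigid plates force a common final length, so the bronze is put into tension and the titanium alloy into compression, with equal and opposite forces P (no external load).
Compatibility of the two members (thermal + elastic change equal): (α₁ − α₂)ΔT = P·[1/(A₁E₁) + 1/(A₂E₂)].
|α₁ − α₂|·ΔT = 10×10⁻⁶ × 138 = 0.00138.
1/(A₁E₁) + 1/(A₂E₂) = 1/(1050×117×10³) + 1/(425×109×10³) = 2.973×10⁻⁸ N⁻¹.
So P = 0.00138 / 2.973×10⁻⁸ = 46.42 kN.
σ_{bronze} = P/A₂ = 46420/425 = 109.2 MPa, tensile.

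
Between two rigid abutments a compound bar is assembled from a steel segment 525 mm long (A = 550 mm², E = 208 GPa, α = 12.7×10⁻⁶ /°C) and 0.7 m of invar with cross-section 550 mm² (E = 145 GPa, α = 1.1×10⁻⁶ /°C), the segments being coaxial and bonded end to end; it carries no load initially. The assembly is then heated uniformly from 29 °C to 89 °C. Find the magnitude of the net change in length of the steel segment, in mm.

|ΔL| ≈ 0.247 mm

Free thermal expansion of the whole bar: Σ αᵢΔT Lᵢ = 12.7×10⁻⁶×60×525 + 1.1×10⁻⁶×60×700 = 0.4462 mm.
The rigid supports impose zero overall length change; the single axial force P common to all segments must satisfy P Σ Lᵢ/(AᵢEᵢ) = δ_free.
The series flexibility is Σ Lᵢ/(AᵢEᵢ) = 525/(550×208×10³) + 700/(550×145×10³) = 1.337×10⁻⁵ mm/N.
So P = 0.4462 / 1.337×10⁻⁵ = 33.39 kN, compressive.
For the steel segment, free thermal change = 12.7×10⁻⁶×60×525 = 0.4 mm and elastic change from P = 33390×525/(550×208×10³) = 0.1532 mm; these oppose, so the net change is 0.247 mm (segment lengthens).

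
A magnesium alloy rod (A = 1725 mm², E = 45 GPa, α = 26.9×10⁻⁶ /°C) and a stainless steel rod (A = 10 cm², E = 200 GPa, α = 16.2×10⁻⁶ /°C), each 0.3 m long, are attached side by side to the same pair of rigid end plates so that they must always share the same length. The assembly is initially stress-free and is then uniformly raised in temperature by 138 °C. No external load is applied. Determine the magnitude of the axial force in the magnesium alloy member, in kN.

P ≈ 82.6 kN (compressive in the magnesium alloy)

Both members must finish at the same length. With the larger α, the magnesium alloy tends to over-expand; the plates restrain it, putting the magnesium alloy in compression and the stainless steel in tension. With no external load the two internal forces are equal and opposite, magnitude P.
Setting the final lengths equal and cancelling L: (α₁ − α₂)ΔT = P/(A₁E₁) + P/(A₂E₂).
|α₁ − α₂|·ΔT = 10.7×10⁻⁶ × 138 = 0.001477.
1/(A₁E₁) + 1/(A₂E₂) = 1/(1725×45×10³) + 1/(1000×200×10³) = 1.788×10⁻⁸ N⁻¹.
So P = 0.001477 / 1.788×10⁻⁸ = 82.57 kN.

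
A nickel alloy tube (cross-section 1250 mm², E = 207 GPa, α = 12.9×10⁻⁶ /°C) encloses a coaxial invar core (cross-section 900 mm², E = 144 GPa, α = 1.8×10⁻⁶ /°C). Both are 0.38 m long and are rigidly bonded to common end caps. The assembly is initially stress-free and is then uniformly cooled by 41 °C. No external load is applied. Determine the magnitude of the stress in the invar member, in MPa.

Equilibrium of a rigid end plate with no external load gives equal and opposite internal forces ±P in the two members. Since α_{nickel alloy} > α_{invar}, cooling drives the nickel alloy into tension and the invar into compression.
Equating the net (thermal + elastic) strains gives |α₁ − α₂|·ΔT = P·[1/(A₁E₁) + 1/(A₂E₂)].
|α₁ − α₂|·ΔT = 11.1×10⁻⁶ × 41 = 0.0004551.
1/(A₁E₁) + 1/(A₂E₂) = 1/(1250×207×10³) + 1/(900×144×10³) = 1.158×10⁻⁸ N⁻¹.
P = 0.0004551 / 1.158×10⁻⁸ = 39300 N = 39.3 kN.
σ_{invar} = P/A₂ = 39300/900 = 43.66 MPa, compressive.

σ ≈ 43.7 MPa (compressive)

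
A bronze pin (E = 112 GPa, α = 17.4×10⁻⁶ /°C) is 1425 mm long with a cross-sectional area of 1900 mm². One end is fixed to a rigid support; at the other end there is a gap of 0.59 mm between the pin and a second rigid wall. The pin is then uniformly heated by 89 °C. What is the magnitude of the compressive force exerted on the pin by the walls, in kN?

P ≈ 241 kN

Free thermal elongation = αΔT L = 17.4×10⁻⁶ × 89 × 1425 = 2.207 mm.
This exceeds the 0.59 mm gap, so the wall pushes back. The portion of expansion that must be recovered elastically is δ_free − gap = 2.207 − 0.59 = 1.617 mm.
So σ = E(δ_free − g)/L = 112×10³ × 1.617/1425 = 127.1 MPa.
Force on the wall = σA = 127.1 × 1900 mm² = 241.4 kN.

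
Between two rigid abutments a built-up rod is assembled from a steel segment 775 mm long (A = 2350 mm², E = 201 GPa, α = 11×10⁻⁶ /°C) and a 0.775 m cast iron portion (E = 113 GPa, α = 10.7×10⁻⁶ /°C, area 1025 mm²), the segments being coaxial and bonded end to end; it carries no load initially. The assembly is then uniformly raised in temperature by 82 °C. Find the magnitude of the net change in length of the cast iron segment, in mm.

|ΔL| ≈ 0.427 mm

Free thermal expansion of the whole bar: Σ αᵢΔT Lᵢ = 11×10⁻⁶×82×775 + 10.7×10⁻⁶×82×775 = 1.379 mm.
Since the ends are fixed, an axial force P builds up, equal in every segment, with P · Σ Lᵢ/(AᵢEᵢ) = δ_free.
The series flexibility is Σ Lᵢ/(AᵢEᵢ) = 775/(2350×201×10³) + 775/(1025×113×10³) = 8.332×10⁻⁶ mm/N.
P = 1.379 / 8.332×10⁻⁶ = 165500 N = 165.5 kN, compressive.
For the cast iron segment, free thermal change = 10.7×10⁻⁶×82×775 = 0.68 mm and elastic change from P = 165500×775/(1025×113×10³) = 1.107 mm; these oppose, so the net change is 0.427 mm (segment shortens).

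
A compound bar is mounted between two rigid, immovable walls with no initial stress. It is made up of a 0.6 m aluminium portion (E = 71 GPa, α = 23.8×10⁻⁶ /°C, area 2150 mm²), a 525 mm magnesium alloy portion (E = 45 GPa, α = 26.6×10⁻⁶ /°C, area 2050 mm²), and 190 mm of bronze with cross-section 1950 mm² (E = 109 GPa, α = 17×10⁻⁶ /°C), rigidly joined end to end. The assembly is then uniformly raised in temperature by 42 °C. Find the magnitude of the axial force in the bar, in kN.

If the supports were absent, the total length change would be Σ αᵢΔT Lᵢ = 23.8×10⁻⁶×42×600 + 26.6×10⁻⁶×42×525 + 17×10⁻⁶×42×190 = 1.322 mm.
Since the ends are fixed, an axial force P builds up, equal in every segment, with P · Σ Lᵢ/(AᵢEᵢ) = δ_free.
The series flexibility is Σ Lᵢ/(AᵢEᵢ) = 600/(2150×71×10³) + 525/(2050×45×10³) + 190/(1950×109×10³) = 1.052×10⁻⁵ mm/N.
Hence P = δ_free / Σ(L/AE) = 1.322/1.052×10⁻⁵ = 125.7 kN (compressive).

P ≈ 126 kN (compressive)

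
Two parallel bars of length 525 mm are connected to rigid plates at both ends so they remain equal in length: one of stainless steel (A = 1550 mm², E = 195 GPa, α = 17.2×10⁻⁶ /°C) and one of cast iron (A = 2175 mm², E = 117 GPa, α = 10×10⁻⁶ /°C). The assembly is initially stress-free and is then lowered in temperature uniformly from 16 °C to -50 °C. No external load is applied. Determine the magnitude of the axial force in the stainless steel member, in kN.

The stainless steel has the larger α, so on cooling it would change length more than the cast iron if both were free. The rigid plates force a common final length, so the stainless steel is put into tension and the cast iron into compression, with equal and opposite forces P (no external load).
Equating the net (thermal + elastic) strains gives |α₁ − α₂|·ΔT = P·[1/(A₁E₁) + 1/(A₂E₂)].
|α₁ − α₂|·ΔT = 7.2×10⁻⁶ × 66 = 0.0004752.
1/(A₁E₁) + 1/(A₂E₂) = 1/(1550×195×10³) + 1/(2175×117×10³) = 7.238×10⁻⁹ N⁻¹.
So P = 0.0004752 / 7.238×10⁻⁹ = 65.65 kN.

P ≈ 65.7 kN (tensile in the stainless steel)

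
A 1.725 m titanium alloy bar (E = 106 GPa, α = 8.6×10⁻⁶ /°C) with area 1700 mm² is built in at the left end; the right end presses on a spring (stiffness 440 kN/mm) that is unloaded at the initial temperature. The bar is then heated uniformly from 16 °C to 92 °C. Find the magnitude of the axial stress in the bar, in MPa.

The unrestrained thermal change is αΔT L = 8.6×10⁻⁶ × 76 × 1725 = 1.127 mm.
Let P be the compressive force at the spring. The bar shortens elastically by PL/(AE) and the spring compresses by P/k; together these equal δ_free.
So P = δ_free / [L/(AE) + 1/k] = 1.127 / [ 1725/(1700×106×10³) + 1/(440×10³) ].
P = 1.127 / 1.185×10⁻⁵ = 95180 N.
σ = P/A = 95180/1700 = 55.99 MPa.

σ ≈ 56 MPa (compressive)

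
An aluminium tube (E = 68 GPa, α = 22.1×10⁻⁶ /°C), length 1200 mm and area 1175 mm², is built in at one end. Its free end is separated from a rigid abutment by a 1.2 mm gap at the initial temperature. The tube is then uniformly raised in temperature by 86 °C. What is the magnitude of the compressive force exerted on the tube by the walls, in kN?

P ≈ 72 kN

Free thermal elongation = αΔT L = 22.1×10⁻⁶ × 86 × 1200 = 2.281 mm.
After closing the 1.2 mm clearance, 2.281 − 1.2 = 1.081 mm of expansion remains to be suppressed by the wall.
That suppressed elongation corresponds to σ = E·Δ/L = 68×10³ × 1.081/1200 = 61.24 MPa.
P = σA = 61.24 × 1175 = 71.96 kN.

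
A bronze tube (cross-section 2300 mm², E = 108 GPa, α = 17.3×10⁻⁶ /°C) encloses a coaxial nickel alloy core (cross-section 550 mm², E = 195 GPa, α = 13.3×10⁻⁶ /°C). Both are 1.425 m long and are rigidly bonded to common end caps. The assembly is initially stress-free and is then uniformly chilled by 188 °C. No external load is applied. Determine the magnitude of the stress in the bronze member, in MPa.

Equilibrium of a rigid end plate with no external load gives equal and opposite internal forces ±P in the two members. Since α_{bronze} > α_{nickel alloy}, cooling drives the bronze into tension and the nickel alloy into compression.
Equating the net (thermal + elastic) strains gives |α₁ − α₂|·ΔT = P·[1/(A₁E₁) + 1/(A₂E₂)].
|α₁ − α₂|·ΔT = 4×10⁻⁶ × 188 = 0.000752.
1/(A₁E₁) + 1/(A₂E₂) = 1/(2300×108×10³) + 1/(550×195×10³) = 1.335×10⁻⁸ N⁻¹.
P = 0.000752 / 1.335×10⁻⁸ = 56330 N = 56.33 kN.
σ_{bronze} = P/A₁ = 56330/2300 = 24.49 MPa, tensile.

σ ≈ 24.5 MPa (tensile)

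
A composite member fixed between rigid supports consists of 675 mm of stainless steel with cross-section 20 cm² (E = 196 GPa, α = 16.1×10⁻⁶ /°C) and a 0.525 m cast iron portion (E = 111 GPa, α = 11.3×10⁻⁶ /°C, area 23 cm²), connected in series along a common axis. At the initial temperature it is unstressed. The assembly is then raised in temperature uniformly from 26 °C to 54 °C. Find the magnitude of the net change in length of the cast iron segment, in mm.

|ΔL| ≈ 0.0899 mm

Free thermal expansion of the whole bar: Σ αᵢΔT Lᵢ = 16.1×10⁻⁶×28×675 + 11.3×10⁻⁶×28×525 = 0.4704 mm.
The walls prevent any net length change, so an axial force P (same in every segment) develops. Compatibility: P · Σ Lᵢ/(AᵢEᵢ) = δ_free.
The series flexibility is Σ Lᵢ/(AᵢEᵢ) = 675/(2000×196×10³) + 525/(2300×111×10³) = 3.778×10⁻⁶ mm/N.
Hence P = δ_free / Σ(L/AE) = 0.4704/3.778×10⁻⁶ = 124.5 kN (compressive).
For the cast iron segment, free thermal change = 11.3×10⁻⁶×28×525 = 0.1661 mm and elastic change from P = 124500×525/(2300×111×10³) = 0.256 mm; these oppose, so the net change is 0.0899 mm (segment shortens).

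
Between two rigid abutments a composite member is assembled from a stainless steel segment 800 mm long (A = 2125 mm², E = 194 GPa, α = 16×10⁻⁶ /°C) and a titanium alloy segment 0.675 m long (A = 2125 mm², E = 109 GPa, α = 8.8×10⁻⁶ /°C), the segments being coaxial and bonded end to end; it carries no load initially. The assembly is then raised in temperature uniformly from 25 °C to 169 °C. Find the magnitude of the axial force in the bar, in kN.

P ≈ 556 kN (compressive)

With the walls removed the bar would change length by δ_free = Σ αᵢΔT Lᵢ = 16×10⁻⁶×144×800 + 8.8×10⁻⁶×144×675 = 2.699 mm.
Since the ends are fixed, an axial force P builds up, equal in every segment, with P · Σ Lᵢ/(AᵢEᵢ) = δ_free.
The series flexibility is Σ Lᵢ/(AᵢEᵢ) = 800/(2125×194×10³) + 675/(2125×109×10³) = 4.855×10⁻⁶ mm/N.
Hence P = δ_free / Σ(L/AE) = 2.699/4.855×10⁻⁶ = 555.9 kN (compressive).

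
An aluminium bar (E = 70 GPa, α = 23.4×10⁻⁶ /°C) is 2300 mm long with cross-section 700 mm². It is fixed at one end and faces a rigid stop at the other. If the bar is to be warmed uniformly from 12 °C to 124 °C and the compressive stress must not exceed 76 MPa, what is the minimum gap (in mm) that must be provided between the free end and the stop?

With no wall the bar would lengthen by αΔT L = 23.4×10⁻⁶ × 112 × 2300 = 6.028 mm.
A stress of 76 MPa corresponds to the wall pushing the bar back by σL/E = 76×2300/(70×10³) = 2.497 mm.
So the gap has to take up the difference, g_min = δ_free − σL/E = 6.028 − 2.497 = 3.531 mm.

g ≈ 3.53 mm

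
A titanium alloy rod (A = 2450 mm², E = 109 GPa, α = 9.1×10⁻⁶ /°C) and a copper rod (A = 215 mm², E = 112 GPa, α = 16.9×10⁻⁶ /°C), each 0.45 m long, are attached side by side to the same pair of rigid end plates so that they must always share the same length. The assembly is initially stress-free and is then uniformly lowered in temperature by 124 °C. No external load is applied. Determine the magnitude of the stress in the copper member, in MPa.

Both members must finish at the same length. With the larger α, the copper tends to over-contract; the plates restrain it, putting the copper in tension and the titanium alloy in compression. With no external load the two internal forces are equal and opposite, magnitude P.
Compatibility of the two members (thermal + elastic change equal): (α₁ − α₂)ΔT = P·[1/(A₁E₁) + 1/(A₂E₂)].
|α₁ − α₂|·ΔT = 7.8×10⁻⁶ × 124 = 0.0009672.
1/(A₁E₁) + 1/(A₂E₂) = 1/(2450×109×10³) + 1/(215×112×10³) = 4.527×10⁻⁸ N⁻¹.
So P = 0.0009672 / 4.527×10⁻⁸ = 21.36 kN.
σ_{copper} = P/A₂ = 21360/215 = 99.37 MPa, tensile.

σ ≈ 99.4 MPa (tensile)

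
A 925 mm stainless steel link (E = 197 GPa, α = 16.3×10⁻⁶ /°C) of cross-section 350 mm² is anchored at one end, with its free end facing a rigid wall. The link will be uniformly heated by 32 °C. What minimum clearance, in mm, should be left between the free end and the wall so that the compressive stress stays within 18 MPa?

Free expansion if unrestrained: δ_free = αΔT L = 16.3×10⁻⁶ × 32 × 925 = 0.4825 mm.
A stress of 18 MPa corresponds to the wall pushing the link back by σL/E = 18×925/(197×10³) = 0.08452 mm.
So the gap has to take up the difference, g_min = δ_free − σL/E = 0.4825 − 0.08452 = 0.398 mm.

g ≈ 0.398 mm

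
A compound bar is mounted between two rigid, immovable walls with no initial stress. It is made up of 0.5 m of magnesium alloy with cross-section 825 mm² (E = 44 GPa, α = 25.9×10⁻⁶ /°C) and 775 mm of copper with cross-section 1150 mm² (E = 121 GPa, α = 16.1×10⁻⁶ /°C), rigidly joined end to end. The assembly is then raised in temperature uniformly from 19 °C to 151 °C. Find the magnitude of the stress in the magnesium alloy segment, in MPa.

σ ≈ 210 MPa (compressive)

With the walls removed the bar would change length by δ_free = Σ αᵢΔT Lᵢ = 25.9×10⁻⁶×132×500 + 16.1×10⁻⁶×132×775 = 3.356 mm.
The walls prevent any net length change, so an axial force P (same in every segment) develops. Compatibility: P · Σ Lᵢ/(AᵢEᵢ) = δ_free.
The series flexibility is Σ Lᵢ/(AᵢEᵢ) = 500/(825×44×10³) + 775/(1150×121×10³) = 1.934×10⁻⁵ mm/N.
So P = 3.356 / 1.934×10⁻⁵ = 173.5 kN, compressive.
σ_{magnesium alloy} = P / A = 173500 / 825 = 210.3 MPa.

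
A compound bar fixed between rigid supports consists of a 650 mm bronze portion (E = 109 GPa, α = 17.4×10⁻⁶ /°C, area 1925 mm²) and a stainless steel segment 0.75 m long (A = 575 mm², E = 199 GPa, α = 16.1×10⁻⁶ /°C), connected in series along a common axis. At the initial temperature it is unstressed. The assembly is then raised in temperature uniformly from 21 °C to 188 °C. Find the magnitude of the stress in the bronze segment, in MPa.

Free thermal expansion of the whole bar: Σ αᵢΔT Lᵢ = 17.4×10⁻⁶×167×650 + 16.1×10⁻⁶×167×750 = 3.905 mm.
The walls prevent any net length change, so an axial force P (same in every segment) develops. Compatibility: P · Σ Lᵢ/(AᵢEᵢ) = δ_free.
The series flexibility is Σ Lᵢ/(AᵢEᵢ) = 650/(1925×109×10³) + 750/(575×199×10³) = 9.652×10⁻⁶ mm/N.
Hence P = δ_free / Σ(L/AE) = 3.905/9.652×10⁻⁶ = 404.6 kN (compressive).
σ_{bronze} = P / A = 404600 / 1925 = 210.2 MPa.

σ ≈ 210 MPa (compressive)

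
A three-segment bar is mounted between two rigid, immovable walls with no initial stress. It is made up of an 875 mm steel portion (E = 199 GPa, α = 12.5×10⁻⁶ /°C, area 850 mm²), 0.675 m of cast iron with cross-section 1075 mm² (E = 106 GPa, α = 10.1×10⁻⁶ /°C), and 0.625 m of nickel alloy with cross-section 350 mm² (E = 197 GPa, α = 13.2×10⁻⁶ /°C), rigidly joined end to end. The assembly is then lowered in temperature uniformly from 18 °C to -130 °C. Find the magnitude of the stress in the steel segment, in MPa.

If the supports were absent, the total length change would be Σ αᵢΔT Lᵢ = 12.5×10⁻⁶×148×875 + 10.1×10⁻⁶×148×675 + 13.2×10⁻⁶×148×625 = 3.849 mm.
The walls prevent any net length change, so an axial force P (same in every segment) develops. Compatibility: P · Σ Lᵢ/(AᵢEᵢ) = δ_free.
Σ Lᵢ/(AᵢEᵢ) = 875/(850×199×10³) + 675/(1075×106×10³) + 625/(350×197×10³) = 2.016×10⁻⁵ mm/N.
So P = 3.849 / 2.016×10⁻⁵ = 190.9 kN, tensile.
σ_{steel} = P / A = 190900 / 850 = 224.6 MPa.

σ ≈ 225 MPa (tensile)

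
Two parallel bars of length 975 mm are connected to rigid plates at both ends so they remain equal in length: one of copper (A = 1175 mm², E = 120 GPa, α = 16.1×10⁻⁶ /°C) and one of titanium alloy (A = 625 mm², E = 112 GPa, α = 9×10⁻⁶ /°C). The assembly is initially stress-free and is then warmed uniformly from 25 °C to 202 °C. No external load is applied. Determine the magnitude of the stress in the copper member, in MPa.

σ ≈ 50 MPa (compressive)

The copper has the larger α, so on heating it would change length more than the titanium alloy if both were free. The rigid plates force a common final length, so the copper is put into compression and the titanium alloy into tension, with equal and opposite forces P (no external load).
Compatibility of the two members (thermal + elastic change equal): (α₁ − α₂)ΔT = P·[1/(A₁E₁) + 1/(A₂E₂)].
|α₁ − α₂|·ΔT = 7.1×10⁻⁶ × 177 = 0.001257.
1/(A₁E₁) + 1/(A₂E₂) = 1/(1175×120×10³) + 1/(625×112×10³) = 2.138×10⁻⁸ N⁻¹.
So P = 0.001257 / 2.138×10⁻⁸ = 58.78 kN.
σ_{copper} = P/A₁ = 58780/1175 = 50.03 MPa, compressive.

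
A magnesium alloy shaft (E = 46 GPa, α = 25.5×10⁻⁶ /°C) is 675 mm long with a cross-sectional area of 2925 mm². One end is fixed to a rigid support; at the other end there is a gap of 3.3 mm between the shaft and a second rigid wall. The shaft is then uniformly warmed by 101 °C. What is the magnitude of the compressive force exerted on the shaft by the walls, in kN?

If the wall were absent the shaft would grow by αΔT L = 25.5×10⁻⁶ × 101 × 675 = 1.738 mm.
This is smaller than the 3.3 mm clearance, so the shaft expands freely without reaching the stop — the stress is zero.

P ≈ 0 kN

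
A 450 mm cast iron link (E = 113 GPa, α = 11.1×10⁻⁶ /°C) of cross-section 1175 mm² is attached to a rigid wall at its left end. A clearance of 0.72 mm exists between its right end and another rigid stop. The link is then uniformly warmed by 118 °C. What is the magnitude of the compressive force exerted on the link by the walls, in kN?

Free thermal elongation = αΔT L = 11.1×10⁻⁶ × 118 × 450 = 0.5894 mm.
This is smaller than the 0.72 mm clearance, so the link expands freely without reaching the stop — the stress is zero.

P ≈ 0 kN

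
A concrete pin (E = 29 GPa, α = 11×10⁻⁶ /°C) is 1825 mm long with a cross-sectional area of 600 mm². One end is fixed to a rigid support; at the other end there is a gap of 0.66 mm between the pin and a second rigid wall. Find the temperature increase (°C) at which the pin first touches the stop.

Contact occurs when the free expansion equals the gap: αΔT L = 0.66 mm.
ΔT = 0.66 / (11×10⁻⁶ × 1825) = 32.88 °C.

ΔT ≈ 32.9 °C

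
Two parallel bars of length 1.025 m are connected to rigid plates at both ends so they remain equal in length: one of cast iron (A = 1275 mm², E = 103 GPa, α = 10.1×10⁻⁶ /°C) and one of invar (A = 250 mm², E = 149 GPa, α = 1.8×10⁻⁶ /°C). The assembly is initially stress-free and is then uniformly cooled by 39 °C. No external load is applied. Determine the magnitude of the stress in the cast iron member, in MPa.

Both members must finish at the same length. With the larger α, the cast iron tends to over-contract; the plates restrain it, putting the cast iron in tension and the invar in compression. With no external load the two internal forces are equal and opposite, magnitude P.
Compatibility of the two members (thermal + elastic change equal): (α₁ − α₂)ΔT = P·[1/(A₁E₁) + 1/(A₂E₂)].
|α₁ − α₂|·ΔT = 8.3×10⁻⁶ × 39 = 0.0003237.
1/(A₁E₁) + 1/(A₂E₂) = 1/(1275×103×10³) + 1/(250×149×10³) = 3.446×10⁻⁸ N⁻¹.
So P = 0.0003237 / 3.446×10⁻⁸ = 9.393 kN.
σ_{cast iron} = P/A₁ = 9393/1275 = 7.367 MPa, tensile.

σ ≈ 7.37 MPa (tensile)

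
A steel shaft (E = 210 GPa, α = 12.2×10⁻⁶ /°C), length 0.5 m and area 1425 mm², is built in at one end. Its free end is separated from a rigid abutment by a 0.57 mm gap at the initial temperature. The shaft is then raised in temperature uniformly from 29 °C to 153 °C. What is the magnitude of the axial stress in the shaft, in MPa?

Unrestrained expansion: δ_free = αΔT L = 12.2×10⁻⁶ × 124 × 500 = 0.7564 mm.
After closing the 0.57 mm clearance, 0.7564 − 0.57 = 0.1864 mm of expansion remains to be suppressed by the wall.
Compatibility: PL/(AE) = 0.1864 mm, so σ = P/A = E × (0.1864/500) = 78.29 MPa.

σ ≈ 78.3 MPa (compressive)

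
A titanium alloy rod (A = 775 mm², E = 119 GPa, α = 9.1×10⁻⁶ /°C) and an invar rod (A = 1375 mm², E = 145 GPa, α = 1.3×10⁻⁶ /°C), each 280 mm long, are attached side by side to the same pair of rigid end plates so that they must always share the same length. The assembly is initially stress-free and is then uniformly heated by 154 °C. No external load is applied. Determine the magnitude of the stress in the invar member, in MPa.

Both members must finish at the same length. With the larger α, the titanium alloy tends to over-expand; the plates restrain it, putting the titanium alloy in compression and the invar in tension. With no external load the two internal forces are equal and opposite, magnitude P.
Setting the final lengths equal and cancelling L: (α₁ − α₂)ΔT = P/(A₁E₁) + P/(A₂E₂).
|α₁ − α₂|·ΔT = 7.8×10⁻⁶ × 154 = 0.001201.
1/(A₁E₁) + 1/(A₂E₂) = 1/(775×119×10³) + 1/(1375×145×10³) = 1.586×10⁻⁸ N⁻¹.
P = 0.001201 / 1.586×10⁻⁸ = 75740 N = 75.74 kN.
σ_{invar} = P/A₂ = 75740/1375 = 55.09 MPa, tensile.

σ ≈ 55.1 MPa (tensile)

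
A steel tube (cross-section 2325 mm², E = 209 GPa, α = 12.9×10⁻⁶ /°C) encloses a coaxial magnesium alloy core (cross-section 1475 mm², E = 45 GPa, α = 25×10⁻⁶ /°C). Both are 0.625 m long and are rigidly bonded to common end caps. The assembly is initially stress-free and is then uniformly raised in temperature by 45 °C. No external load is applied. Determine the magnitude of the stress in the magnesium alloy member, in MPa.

σ ≈ 21.6 MPa (compressive)

Equilibrium of a rigid end plate with no external load gives equal and opposite internal forces ±P in the two members. Since α_{magnesium alloy} > α_{steel}, heating drives the magnesium alloy into compression and the steel into tension.
Setting the final lengths equal and cancelling L: (α₁ − α₂)ΔT = P/(A₁E₁) + P/(A₂E₂).
|α₁ − α₂|·ΔT = 12.1×10⁻⁶ × 45 = 0.0005445.
1/(A₁E₁) + 1/(A₂E₂) = 1/(2325×209×10³) + 1/(1475×45×10³) = 1.712×10⁻⁸ N⁻¹.
P = 0.0005445 / 1.712×10⁻⁸ = 31800 N = 31.8 kN.
σ_{magnesium alloy} = P/A₂ = 31800/1475 = 21.56 MPa, compressive.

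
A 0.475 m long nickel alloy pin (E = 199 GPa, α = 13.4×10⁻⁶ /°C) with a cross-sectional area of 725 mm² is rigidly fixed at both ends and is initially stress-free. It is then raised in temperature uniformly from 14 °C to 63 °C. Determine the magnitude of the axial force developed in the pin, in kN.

P ≈ 94.7 kN (compressive)

Full restraint means ε = 0, so the stress is σ = EαΔT = 199×10³ × 13.4×10⁻⁶ × 49 = 130.7 MPa.
Then P = σA = 130.7 × 725 mm² = 94.73 kN, compressive.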